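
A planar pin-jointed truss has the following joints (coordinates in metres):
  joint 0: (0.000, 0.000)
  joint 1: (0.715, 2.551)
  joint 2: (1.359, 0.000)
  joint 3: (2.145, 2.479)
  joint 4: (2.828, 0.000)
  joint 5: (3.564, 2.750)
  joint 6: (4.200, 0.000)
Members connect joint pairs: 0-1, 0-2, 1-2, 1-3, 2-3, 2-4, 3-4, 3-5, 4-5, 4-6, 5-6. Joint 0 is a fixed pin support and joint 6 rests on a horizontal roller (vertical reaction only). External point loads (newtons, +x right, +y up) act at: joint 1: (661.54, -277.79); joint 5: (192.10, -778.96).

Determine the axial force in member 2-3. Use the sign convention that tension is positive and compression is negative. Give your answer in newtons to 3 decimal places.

N=7 nodes, M=11 members, R=3 reactions → 2N=14, M+R=14
member 0 (0-1): L=2.6493, (cx,cy)=(0.2699,0.9629)
member 1 (0-2): L=1.3590, (cx,cy)=(1.0000,0.0000)
member 2 (1-2): L=2.6310, (cx,cy)=(0.2448,-0.9696)
member 3 (1-3): L=1.4318, (cx,cy)=(0.9987,-0.0503)
member 4 (2-3): L=2.6006, (cx,cy)=(0.3022,0.9532)
member 5 (2-4): L=1.4690, (cx,cy)=(1.0000,0.0000)
member 6 (3-4): L=2.5714, (cx,cy)=(0.2656,-0.9641)
member 7 (3-5): L=1.4446, (cx,cy)=(0.9822,0.1876)
member 8 (4-5): L=2.8468, (cx,cy)=(0.2585,0.9660)
member 9 (4-6): L=1.3720, (cx,cy)=(1.0000,0.0000)
member 10 (5-6): L=2.8226, (cx,cy)=(0.2253,-0.9743)
solve A·x = −loads:
  F[0-1] = +186.0333 N (tension)
  F[0-2] = +803.4330 N (tension)
  F[1-2] = -445.1677 N (compression)
  F[1-3] = -503.0053 N (compression)
  F[2-3] = +452.8021 N (tension)
  F[2-4] = +557.6162 N (tension)
  F[3-4] = -519.0414 N (compression)
  F[3-5] = -231.7641 N (compression)
  F[4-5] = +518.0082 N (tension)
  F[4-6] = +285.8254 N (tension)
  F[5-6] = -1268.5015 N (compression)
  Rx@0 = -853.6400 N
  Ry@0 = -179.1302 N
  Ry@6 = +1235.8802 N

452.802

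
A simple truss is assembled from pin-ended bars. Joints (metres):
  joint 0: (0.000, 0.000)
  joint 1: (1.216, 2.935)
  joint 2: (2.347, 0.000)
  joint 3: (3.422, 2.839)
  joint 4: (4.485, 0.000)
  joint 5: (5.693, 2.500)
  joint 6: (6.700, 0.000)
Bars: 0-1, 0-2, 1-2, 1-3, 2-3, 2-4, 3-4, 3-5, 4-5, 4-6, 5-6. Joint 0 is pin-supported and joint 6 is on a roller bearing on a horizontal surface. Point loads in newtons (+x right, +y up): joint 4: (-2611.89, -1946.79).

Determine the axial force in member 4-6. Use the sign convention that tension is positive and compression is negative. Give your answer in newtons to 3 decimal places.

N=7 nodes, M=11 members, R=3 reactions → 2N=14, M+R=14
member 0 (0-1): L=3.1769, (cx,cy)=(0.3828,0.9238)
member 1 (0-2): L=2.3470, (cx,cy)=(1.0000,0.0000)
member 2 (1-2): L=3.1454, (cx,cy)=(0.3596,-0.9331)
member 3 (1-3): L=2.2081, (cx,cy)=(0.9991,-0.0435)
member 4 (2-3): L=3.0357, (cx,cy)=(0.3541,0.9352)
member 5 (2-4): L=2.1380, (cx,cy)=(1.0000,0.0000)
member 6 (3-4): L=3.0315, (cx,cy)=(0.3507,-0.9365)
member 7 (3-5): L=2.2962, (cx,cy)=(0.9890,-0.1476)
member 8 (4-5): L=2.7766, (cx,cy)=(0.4351,0.9004)
member 9 (4-6): L=2.2150, (cx,cy)=(1.0000,0.0000)
member 10 (5-6): L=2.6952, (cx,cy)=(0.3736,-0.9276)
solve A·x = −loads:
  F[0-1] = -696.6546 N (compression)
  F[0-2] = -2345.2388 N (compression)
  F[1-2] = +714.1469 N (tension)
  F[1-3] = -523.9363 N (compression)
  F[2-3] = -712.5549 N (compression)
  F[2-4] = -1836.1206 N (compression)
  F[3-4] = +858.8977 N (tension)
  F[3-5] = -1088.8773 N (compression)
  F[4-5] = +1268.8059 N (tension)
  F[4-6] = +524.9237 N (tension)
  F[5-6] = -1404.9347 N (compression)
  Rx@0 = +2611.8900 N
  Ry@0 = +643.6030 N
  Ry@6 = +1303.1870 N

524.924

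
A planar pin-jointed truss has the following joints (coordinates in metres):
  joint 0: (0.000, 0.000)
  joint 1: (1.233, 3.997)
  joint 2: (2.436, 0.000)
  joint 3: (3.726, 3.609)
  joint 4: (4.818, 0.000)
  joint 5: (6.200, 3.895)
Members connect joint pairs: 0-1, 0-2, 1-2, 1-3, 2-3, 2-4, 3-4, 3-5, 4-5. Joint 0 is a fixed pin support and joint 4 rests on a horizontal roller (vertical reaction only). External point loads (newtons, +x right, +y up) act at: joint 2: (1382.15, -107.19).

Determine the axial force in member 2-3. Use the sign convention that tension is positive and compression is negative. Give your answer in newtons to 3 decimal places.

51.953

N=6 nodes, M=9 members, R=3 reactions → 2N=12, M+R=12
member 0 (0-1): L=4.1829, (cx,cy)=(0.2948,0.9556)
member 1 (0-2): L=2.4360, (cx,cy)=(1.0000,0.0000)
member 2 (1-2): L=4.1741, (cx,cy)=(0.2882,-0.9576)
member 3 (1-3): L=2.5230, (cx,cy)=(0.9881,-0.1538)
member 4 (2-3): L=3.8326, (cx,cy)=(0.3366,0.9417)
member 5 (2-4): L=2.3820, (cx,cy)=(1.0000,0.0000)
member 6 (3-4): L=3.7706, (cx,cy)=(0.2896,-0.9571)
member 7 (3-5): L=2.4905, (cx,cy)=(0.9934,0.1148)
member 8 (4-5): L=4.1329, (cx,cy)=(0.3344,0.9424)
solve A·x = −loads:
  F[0-1] = -55.4585 N (compression)
  F[0-2] = +1398.4978 N (tension)
  F[1-2] = +60.8500 N (tension)
  F[1-3] = -34.2930 N (compression)
  F[2-3] = +51.9533 N (tension)
  F[2-4] = +16.3984 N (tension)
  F[3-4] = -56.6223 N (compression)
  F[3-5] = -0.0000 N (compression)
  F[4-5] = +0.0000 N (tension)
  Rx@0 = -1382.1500 N
  Ry@0 = +52.9943 N
  Ry@4 = +54.1957 N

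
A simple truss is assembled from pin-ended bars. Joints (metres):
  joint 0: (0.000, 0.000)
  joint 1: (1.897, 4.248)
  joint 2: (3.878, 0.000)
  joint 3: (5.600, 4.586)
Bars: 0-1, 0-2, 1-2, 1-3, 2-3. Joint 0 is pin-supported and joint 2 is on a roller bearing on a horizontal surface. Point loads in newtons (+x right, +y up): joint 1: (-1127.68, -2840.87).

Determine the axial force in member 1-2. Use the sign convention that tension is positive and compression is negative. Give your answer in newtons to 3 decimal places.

-170.359

N=4 nodes, M=5 members, R=3 reactions → 2N=8, M+R=8
member 0 (0-1): L=4.6523, (cx,cy)=(0.4078,0.9131)
member 1 (0-2): L=3.8780, (cx,cy)=(1.0000,0.0000)
member 2 (1-2): L=4.6872, (cx,cy)=(0.4226,-0.9063)
member 3 (1-3): L=3.7184, (cx,cy)=(0.9959,0.0909)
member 4 (2-3): L=4.8986, (cx,cy)=(0.3515,0.9362)
solve A·x = −loads:
  F[0-1] = -2942.1724 N (compression)
  F[0-2] = +72.0003 N (tension)
  F[1-2] = -170.3585 N (compression)
  F[1-3] = +0.0000 N (tension)
  F[2-3] = +0.0000 N (tension)
  Rx@0 = +1127.6800 N
  Ry@0 = +2686.4745 N
  Ry@2 = +154.3955 N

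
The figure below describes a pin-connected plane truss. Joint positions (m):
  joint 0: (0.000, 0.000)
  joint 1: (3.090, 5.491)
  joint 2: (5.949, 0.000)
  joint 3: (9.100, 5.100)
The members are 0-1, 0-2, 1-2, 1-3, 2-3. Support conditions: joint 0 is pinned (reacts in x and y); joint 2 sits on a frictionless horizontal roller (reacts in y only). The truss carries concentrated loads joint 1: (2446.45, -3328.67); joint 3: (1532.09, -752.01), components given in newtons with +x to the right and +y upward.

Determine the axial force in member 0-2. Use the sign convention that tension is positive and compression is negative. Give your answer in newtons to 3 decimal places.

N=4 nodes, M=5 members, R=3 reactions → 2N=8, M+R=8
member 0 (0-1): L=6.3007, (cx,cy)=(0.4904,0.8715)
member 1 (0-2): L=5.9490, (cx,cy)=(1.0000,0.0000)
member 2 (1-2): L=6.1907, (cx,cy)=(0.4618,-0.8870)
member 3 (1-3): L=6.0227, (cx,cy)=(0.9979,-0.0649)
member 4 (2-3): L=5.9949, (cx,cy)=(0.5256,0.8507)
solve A·x = −loads:
  F[0-1] = +2719.6653 N (tension)
  F[0-2] = +2644.7632 N (tension)
  F[1-2] = -6565.8167 N (compression)
  F[1-3] = +1923.6142 N (tension)
  F[2-3] = -737.1692 N (compression)
  Rx@0 = -3978.5400 N
  Ry@0 = -2370.1516 N
  Ry@2 = +6450.8316 N

2644.763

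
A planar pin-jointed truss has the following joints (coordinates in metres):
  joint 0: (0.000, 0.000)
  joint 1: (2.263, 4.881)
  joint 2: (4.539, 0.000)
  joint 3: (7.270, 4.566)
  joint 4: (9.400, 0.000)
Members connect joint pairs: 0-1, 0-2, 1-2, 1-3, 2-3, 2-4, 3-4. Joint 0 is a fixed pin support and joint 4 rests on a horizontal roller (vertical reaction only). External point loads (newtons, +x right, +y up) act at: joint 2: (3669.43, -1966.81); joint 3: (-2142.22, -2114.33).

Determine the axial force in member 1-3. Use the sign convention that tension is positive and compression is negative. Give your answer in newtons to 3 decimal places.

-2435.117

N=5 nodes, M=7 members, R=3 reactions → 2N=10, M+R=10
member 0 (0-1): L=5.3801, (cx,cy)=(0.4206,0.9072)
member 1 (0-2): L=4.5390, (cx,cy)=(1.0000,0.0000)
member 2 (1-2): L=5.3856, (cx,cy)=(0.4226,-0.9063)
member 3 (1-3): L=5.0169, (cx,cy)=(0.9980,-0.0628)
member 4 (2-3): L=5.3204, (cx,cy)=(0.5133,0.8582)
member 5 (2-4): L=4.8610, (cx,cy)=(1.0000,0.0000)
member 6 (3-4): L=5.0384, (cx,cy)=(0.4228,-0.9062)
solve A·x = −loads:
  F[0-1] = -2796.1481 N (compression)
  F[0-2] = +2703.3404 N (tension)
  F[1-2] = +2967.6977 N (tension)
  F[1-3] = -2435.1168 N (compression)
  F[2-3] = -842.2783 N (compression)
  F[2-4] = +720.4391 N (tension)
  F[3-4] = -1704.1526 N (compression)
  Rx@0 = -1527.2100 N
  Ry@0 = +2536.7620 N
  Ry@4 = +1544.3780 N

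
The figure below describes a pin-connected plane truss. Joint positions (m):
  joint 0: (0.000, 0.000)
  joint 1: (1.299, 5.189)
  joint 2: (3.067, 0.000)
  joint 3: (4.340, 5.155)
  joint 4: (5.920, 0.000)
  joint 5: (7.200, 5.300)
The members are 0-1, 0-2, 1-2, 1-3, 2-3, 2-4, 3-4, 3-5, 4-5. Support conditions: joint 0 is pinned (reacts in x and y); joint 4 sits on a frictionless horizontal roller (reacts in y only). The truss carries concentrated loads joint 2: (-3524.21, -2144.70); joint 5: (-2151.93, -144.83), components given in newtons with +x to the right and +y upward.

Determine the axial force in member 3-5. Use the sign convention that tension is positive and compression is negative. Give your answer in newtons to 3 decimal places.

N=6 nodes, M=9 members, R=3 reactions → 2N=12, M+R=12
member 0 (0-1): L=5.3491, (cx,cy)=(0.2428,0.9701)
member 1 (0-2): L=3.0670, (cx,cy)=(1.0000,0.0000)
member 2 (1-2): L=5.4819, (cx,cy)=(0.3225,-0.9466)
member 3 (1-3): L=3.0412, (cx,cy)=(0.9999,-0.0112)
member 4 (2-3): L=5.3099, (cx,cy)=(0.2397,0.9708)
member 5 (2-4): L=2.8530, (cx,cy)=(1.0000,0.0000)
member 6 (3-4): L=5.3917, (cx,cy)=(0.2930,-0.9561)
member 7 (3-5): L=2.8637, (cx,cy)=(0.9987,0.0506)
member 8 (4-5): L=5.4524, (cx,cy)=(0.2348,0.9721)
solve A·x = −loads:
  F[0-1] = -3019.2089 N (compression)
  F[0-2] = -4942.9447 N (compression)
  F[1-2] = +3114.6939 N (tension)
  F[1-3] = -1737.8370 N (compression)
  F[2-3] = -827.6977 N (compression)
  F[2-4] = -215.7669 N (compression)
  F[3-4] = +706.4872 N (tension)
  F[3-5] = -2145.9469 N (compression)
  F[4-5] = -37.2115 N (compression)
  Rx@0 = +5676.1400 N
  Ry@0 = +2928.8304 N
  Ry@4 = -639.3004 N

-2145.947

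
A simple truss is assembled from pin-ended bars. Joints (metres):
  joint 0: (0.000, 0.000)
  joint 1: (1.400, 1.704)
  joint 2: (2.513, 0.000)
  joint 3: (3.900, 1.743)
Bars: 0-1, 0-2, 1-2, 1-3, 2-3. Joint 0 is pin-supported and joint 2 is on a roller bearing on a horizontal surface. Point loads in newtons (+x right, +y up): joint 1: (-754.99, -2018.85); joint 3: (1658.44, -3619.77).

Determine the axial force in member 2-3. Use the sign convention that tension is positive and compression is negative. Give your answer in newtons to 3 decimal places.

-4717.609

N=4 nodes, M=5 members, R=3 reactions → 2N=8, M+R=8
member 0 (0-1): L=2.2054, (cx,cy)=(0.6348,0.7727)
member 1 (0-2): L=2.5130, (cx,cy)=(1.0000,0.0000)
member 2 (1-2): L=2.0353, (cx,cy)=(0.5469,-0.8372)
member 3 (1-3): L=2.5003, (cx,cy)=(0.9999,0.0156)
member 4 (2-3): L=2.2275, (cx,cy)=(0.6227,0.7825)
solve A·x = −loads:
  F[0-1] = +2254.6201 N (tension)
  F[0-2] = -527.8206 N (compression)
  F[1-2] = -4406.4567 N (compression)
  F[1-3] = +4596.5002 N (tension)
  F[2-3] = -4717.6094 N (compression)
  Rx@0 = -903.4500 N
  Ry@0 = -1742.0608 N
  Ry@2 = +7380.6808 N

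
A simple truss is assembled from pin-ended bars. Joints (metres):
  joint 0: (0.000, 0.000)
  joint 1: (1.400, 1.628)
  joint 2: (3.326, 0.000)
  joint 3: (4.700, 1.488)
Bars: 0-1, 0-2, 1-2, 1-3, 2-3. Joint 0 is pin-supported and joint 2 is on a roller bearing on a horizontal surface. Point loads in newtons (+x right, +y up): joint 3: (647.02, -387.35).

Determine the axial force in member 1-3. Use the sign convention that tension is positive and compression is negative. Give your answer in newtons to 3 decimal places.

967.689

N=4 nodes, M=5 members, R=3 reactions → 2N=8, M+R=8
member 0 (0-1): L=2.1472, (cx,cy)=(0.6520,0.7582)
member 1 (0-2): L=3.3260, (cx,cy)=(1.0000,0.0000)
member 2 (1-2): L=2.5219, (cx,cy)=(0.7637,-0.6456)
member 3 (1-3): L=3.3030, (cx,cy)=(0.9991,-0.0424)
member 4 (2-3): L=2.0253, (cx,cy)=(0.6784,0.7347)
solve A·x = −loads:
  F[0-1] = +592.8279 N (tension)
  F[0-2] = +260.4856 N (tension)
  F[1-2] = -759.8173 N (compression)
  F[1-3] = +967.6895 N (tension)
  F[2-3] = -471.4008 N (compression)
  Rx@0 = -647.0200 N
  Ry@0 = -449.4843 N
  Ry@2 = +836.8343 N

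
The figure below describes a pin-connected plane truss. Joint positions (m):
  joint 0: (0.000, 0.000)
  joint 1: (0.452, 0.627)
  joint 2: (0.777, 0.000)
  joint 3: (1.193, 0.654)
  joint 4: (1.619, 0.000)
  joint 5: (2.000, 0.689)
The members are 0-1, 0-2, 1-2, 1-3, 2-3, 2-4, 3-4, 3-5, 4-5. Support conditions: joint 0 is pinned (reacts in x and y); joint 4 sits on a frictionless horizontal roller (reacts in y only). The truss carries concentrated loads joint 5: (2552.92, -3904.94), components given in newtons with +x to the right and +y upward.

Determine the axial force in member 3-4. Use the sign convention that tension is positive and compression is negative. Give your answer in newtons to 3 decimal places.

N=6 nodes, M=9 members, R=3 reactions → 2N=12, M+R=12
member 0 (0-1): L=0.7729, (cx,cy)=(0.5848,0.8112)
member 1 (0-2): L=0.7770, (cx,cy)=(1.0000,0.0000)
member 2 (1-2): L=0.7062, (cx,cy)=(0.4602,-0.8878)
member 3 (1-3): L=0.7415, (cx,cy)=(0.9993,0.0364)
member 4 (2-3): L=0.7751, (cx,cy)=(0.5367,0.8438)
member 5 (2-4): L=0.8420, (cx,cy)=(1.0000,0.0000)
member 6 (3-4): L=0.7805, (cx,cy)=(0.5458,-0.8379)
member 7 (3-5): L=0.8078, (cx,cy)=(0.9991,0.0433)
member 8 (4-5): L=0.7873, (cx,cy)=(0.4839,0.8751)
solve A·x = −loads:
  F[0-1] = +2472.1696 N (tension)
  F[0-2] = +1107.2403 N (tension)
  F[1-2] = -2158.6916 N (compression)
  F[1-3] = +2440.7135 N (tension)
  F[2-3] = +2271.3917 N (tension)
  F[2-4] = -1105.2501 N (compression)
  F[3-4] = -2143.4194 N (compression)
  F[3-5] = +4832.5843 N (tension)
  F[4-5] = -4701.4835 N (compression)
  Rx@0 = -2552.9200 N
  Ry@0 = -2005.4009 N
  Ry@4 = +5910.3409 N

-2143.419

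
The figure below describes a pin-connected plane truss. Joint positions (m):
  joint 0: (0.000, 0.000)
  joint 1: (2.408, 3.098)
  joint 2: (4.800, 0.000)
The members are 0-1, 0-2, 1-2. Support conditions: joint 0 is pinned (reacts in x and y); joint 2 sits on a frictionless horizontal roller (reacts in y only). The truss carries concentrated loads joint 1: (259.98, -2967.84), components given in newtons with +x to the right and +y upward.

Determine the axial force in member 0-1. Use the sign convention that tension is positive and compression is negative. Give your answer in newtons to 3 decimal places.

-1660.677

N=3 nodes, M=3 members, R=3 reactions → 2N=6, M+R=6
member 0 (0-1): L=3.9238, (cx,cy)=(0.6137,0.7895)
member 1 (0-2): L=4.8000, (cx,cy)=(1.0000,0.0000)
member 2 (1-2): L=3.9140, (cx,cy)=(0.6111,-0.7915)
solve A·x = −loads:
  F[0-1] = -1660.6771 N (compression)
  F[0-2] = +1279.1269 N (tension)
  F[1-2] = -2093.0107 N (compression)
  Rx@0 = -259.9800 N
  Ry@0 = +1311.1782 N
  Ry@2 = +1656.6618 N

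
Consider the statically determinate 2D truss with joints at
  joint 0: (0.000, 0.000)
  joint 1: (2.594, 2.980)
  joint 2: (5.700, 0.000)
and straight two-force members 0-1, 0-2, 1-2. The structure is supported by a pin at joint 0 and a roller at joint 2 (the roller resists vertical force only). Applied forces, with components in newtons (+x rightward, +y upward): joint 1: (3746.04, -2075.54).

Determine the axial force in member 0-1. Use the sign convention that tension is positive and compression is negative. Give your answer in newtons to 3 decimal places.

1097.049

N=3 nodes, M=3 members, R=3 reactions → 2N=6, M+R=6
member 0 (0-1): L=3.9509, (cx,cy)=(0.6566,0.7543)
member 1 (0-2): L=5.7000, (cx,cy)=(1.0000,0.0000)
member 2 (1-2): L=4.3044, (cx,cy)=(0.7216,-0.6923)
solve A·x = −loads:
  F[0-1] = +1097.0494 N (tension)
  F[0-2] = +3025.7534 N (tension)
  F[1-2] = -4193.1663 N (compression)
  Rx@0 = -3746.0400 N
  Ry@0 = -827.4688 N
  Ry@2 = +2903.0088 N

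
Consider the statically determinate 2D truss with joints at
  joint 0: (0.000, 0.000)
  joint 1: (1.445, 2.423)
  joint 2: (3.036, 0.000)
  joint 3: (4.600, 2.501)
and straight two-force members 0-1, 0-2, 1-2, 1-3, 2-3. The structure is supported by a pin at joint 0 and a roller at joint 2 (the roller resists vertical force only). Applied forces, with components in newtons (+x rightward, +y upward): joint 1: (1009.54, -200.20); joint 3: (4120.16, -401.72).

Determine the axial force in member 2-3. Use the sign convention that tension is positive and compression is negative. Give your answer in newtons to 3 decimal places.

N=4 nodes, M=5 members, R=3 reactions → 2N=8, M+R=8
member 0 (0-1): L=2.8212, (cx,cy)=(0.5122,0.8589)
member 1 (0-2): L=3.0360, (cx,cy)=(1.0000,0.0000)
member 2 (1-2): L=2.8987, (cx,cy)=(0.5489,-0.8359)
member 3 (1-3): L=3.1560, (cx,cy)=(0.9997,0.0247)
member 4 (2-3): L=2.9498, (cx,cy)=(0.5302,0.8479)
solve A·x = −loads:
  F[0-1] = +5008.7522 N (tension)
  F[0-2] = +2564.2155 N (tension)
  F[1-2] = -5254.5213 N (compression)
  F[1-3] = +4441.3763 N (tension)
  F[2-3] = -603.2672 N (compression)
  Rx@0 = -5129.7000 N
  Ry@0 = -4301.8470 N
  Ry@2 = +4903.7670 N

-603.267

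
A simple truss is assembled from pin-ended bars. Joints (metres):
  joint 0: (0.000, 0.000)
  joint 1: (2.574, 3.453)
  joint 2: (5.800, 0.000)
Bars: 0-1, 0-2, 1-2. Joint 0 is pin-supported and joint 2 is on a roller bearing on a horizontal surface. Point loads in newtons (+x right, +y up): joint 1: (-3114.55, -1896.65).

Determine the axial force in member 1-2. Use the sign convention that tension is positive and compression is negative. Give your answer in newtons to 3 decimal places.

1385.640

N=3 nodes, M=3 members, R=3 reactions → 2N=6, M+R=6
member 0 (0-1): L=4.3068, (cx,cy)=(0.5977,0.8018)
member 1 (0-2): L=5.8000, (cx,cy)=(1.0000,0.0000)
member 2 (1-2): L=4.7255, (cx,cy)=(0.6827,-0.7307)
solve A·x = −loads:
  F[0-1] = -3628.5052 N (compression)
  F[0-2] = -945.9486 N (compression)
  F[1-2] = +1385.6397 N (tension)
  Rx@0 = +3114.5500 N
  Ry@0 = +2909.1610 N
  Ry@2 = -1012.5110 N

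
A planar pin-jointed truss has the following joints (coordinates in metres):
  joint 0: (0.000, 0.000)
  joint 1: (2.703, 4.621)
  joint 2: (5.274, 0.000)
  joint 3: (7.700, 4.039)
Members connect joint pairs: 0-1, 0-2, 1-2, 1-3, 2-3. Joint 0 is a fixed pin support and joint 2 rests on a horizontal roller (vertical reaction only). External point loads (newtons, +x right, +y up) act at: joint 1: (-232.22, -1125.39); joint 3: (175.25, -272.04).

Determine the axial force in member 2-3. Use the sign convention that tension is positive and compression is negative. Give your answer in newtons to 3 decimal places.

N=4 nodes, M=5 members, R=3 reactions → 2N=8, M+R=8
member 0 (0-1): L=5.3535, (cx,cy)=(0.5049,0.8632)
member 1 (0-2): L=5.2740, (cx,cy)=(1.0000,0.0000)
member 2 (1-2): L=5.2881, (cx,cy)=(0.4862,-0.8739)
member 3 (1-3): L=5.0308, (cx,cy)=(0.9933,-0.1157)
member 4 (2-3): L=4.7116, (cx,cy)=(0.5149,0.8572)
solve A·x = −loads:
  F[0-1] = -570.8352 N (compression)
  F[0-2] = +231.2472 N (tension)
  F[1-2] = -766.1724 N (compression)
  F[1-3] = +318.6468 N (tension)
  F[2-3] = -274.3384 N (compression)
  Rx@0 = +56.9700 N
  Ry@0 = +492.7309 N
  Ry@2 = +904.6991 N

-274.338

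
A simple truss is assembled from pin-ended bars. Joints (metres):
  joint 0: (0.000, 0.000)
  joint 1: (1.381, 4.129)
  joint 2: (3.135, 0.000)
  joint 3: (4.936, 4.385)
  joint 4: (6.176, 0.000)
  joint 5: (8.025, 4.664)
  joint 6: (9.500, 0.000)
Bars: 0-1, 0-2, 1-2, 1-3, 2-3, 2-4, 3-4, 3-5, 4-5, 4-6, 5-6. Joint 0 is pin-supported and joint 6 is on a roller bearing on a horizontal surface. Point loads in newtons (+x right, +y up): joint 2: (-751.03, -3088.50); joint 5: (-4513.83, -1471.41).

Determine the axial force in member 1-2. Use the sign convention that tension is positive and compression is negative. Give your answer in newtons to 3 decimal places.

4644.011

N=7 nodes, M=11 members, R=3 reactions → 2N=14, M+R=14
member 0 (0-1): L=4.3538, (cx,cy)=(0.3172,0.9484)
member 1 (0-2): L=3.1350, (cx,cy)=(1.0000,0.0000)
member 2 (1-2): L=4.4861, (cx,cy)=(0.3910,-0.9204)
member 3 (1-3): L=3.5642, (cx,cy)=(0.9974,0.0718)
member 4 (2-3): L=4.7404, (cx,cy)=(0.3799,0.9250)
member 5 (2-4): L=3.0410, (cx,cy)=(1.0000,0.0000)
member 6 (3-4): L=4.5570, (cx,cy)=(0.2721,-0.9623)
member 7 (3-5): L=3.1016, (cx,cy)=(0.9959,0.0900)
member 8 (4-5): L=5.0171, (cx,cy)=(0.3685,0.9296)
member 9 (4-6): L=3.3240, (cx,cy)=(1.0000,0.0000)
member 10 (5-6): L=4.8917, (cx,cy)=(0.3015,-0.9535)
solve A·x = −loads:
  F[0-1] = -4759.5826 N (compression)
  F[0-2] = -3755.1572 N (compression)
  F[1-2] = +4644.0113 N (tension)
  F[1-3] = -3334.0521 N (compression)
  F[2-3] = -1281.9577 N (compression)
  F[2-4] = -701.3450 N (compression)
  F[3-4] = +1095.3700 N (tension)
  F[3-5] = -4127.2803 N (compression)
  F[4-5] = -1133.8447 N (compression)
  F[4-6] = +14.5812 N (tension)
  F[5-6] = -48.3570 N (compression)
  Rx@0 = +5264.8600 N
  Ry@0 = +4513.8037 N
  Ry@6 = +46.1063 N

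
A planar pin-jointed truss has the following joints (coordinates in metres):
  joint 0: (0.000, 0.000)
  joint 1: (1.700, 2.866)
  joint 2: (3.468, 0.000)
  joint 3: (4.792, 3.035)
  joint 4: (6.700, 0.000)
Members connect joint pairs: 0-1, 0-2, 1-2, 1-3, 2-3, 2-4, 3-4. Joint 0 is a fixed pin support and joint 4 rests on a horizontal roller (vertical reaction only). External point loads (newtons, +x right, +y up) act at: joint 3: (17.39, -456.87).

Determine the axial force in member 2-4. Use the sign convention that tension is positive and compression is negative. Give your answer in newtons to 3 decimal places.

N=5 nodes, M=7 members, R=3 reactions → 2N=10, M+R=10
member 0 (0-1): L=3.3323, (cx,cy)=(0.5102,0.8601)
member 1 (0-2): L=3.4680, (cx,cy)=(1.0000,0.0000)
member 2 (1-2): L=3.3675, (cx,cy)=(0.5250,-0.8511)
member 3 (1-3): L=3.0966, (cx,cy)=(0.9985,0.0546)
member 4 (2-3): L=3.3112, (cx,cy)=(0.3999,0.9166)
member 5 (2-4): L=3.2320, (cx,cy)=(1.0000,0.0000)
member 6 (3-4): L=3.5849, (cx,cy)=(0.5322,-0.8466)
solve A·x = −loads:
  F[0-1] = -142.1132 N (compression)
  F[0-2] = +89.8911 N (tension)
  F[1-2] = +134.4258 N (tension)
  F[1-3] = -143.2915 N (compression)
  F[2-3] = -124.8206 N (compression)
  F[2-4] = +210.3777 N (tension)
  F[3-4] = -395.2770 N (compression)
  Rx@0 = -17.3900 N
  Ry@0 = +122.2283 N
  Ry@4 = +334.6417 N

210.378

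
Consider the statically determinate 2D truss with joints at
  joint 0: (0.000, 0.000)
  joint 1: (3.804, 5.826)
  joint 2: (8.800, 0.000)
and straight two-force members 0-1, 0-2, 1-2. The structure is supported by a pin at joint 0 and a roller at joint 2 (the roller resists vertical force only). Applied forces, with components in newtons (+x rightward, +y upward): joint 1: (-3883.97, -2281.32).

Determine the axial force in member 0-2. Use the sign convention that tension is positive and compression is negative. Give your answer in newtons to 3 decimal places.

-1359.375

N=3 nodes, M=3 members, R=3 reactions → 2N=6, M+R=6
member 0 (0-1): L=6.9579, (cx,cy)=(0.5467,0.8373)
member 1 (0-2): L=8.8000, (cx,cy)=(1.0000,0.0000)
member 2 (1-2): L=7.6748, (cx,cy)=(0.6510,-0.7591)
solve A·x = −loads:
  F[0-1] = -4617.7538 N (compression)
  F[0-2] = -1359.3753 N (compression)
  F[1-2] = +2088.2526 N (tension)
  Rx@0 = +3883.9700 N
  Ry@0 = +3866.5323 N
  Ry@2 = -1585.2123 N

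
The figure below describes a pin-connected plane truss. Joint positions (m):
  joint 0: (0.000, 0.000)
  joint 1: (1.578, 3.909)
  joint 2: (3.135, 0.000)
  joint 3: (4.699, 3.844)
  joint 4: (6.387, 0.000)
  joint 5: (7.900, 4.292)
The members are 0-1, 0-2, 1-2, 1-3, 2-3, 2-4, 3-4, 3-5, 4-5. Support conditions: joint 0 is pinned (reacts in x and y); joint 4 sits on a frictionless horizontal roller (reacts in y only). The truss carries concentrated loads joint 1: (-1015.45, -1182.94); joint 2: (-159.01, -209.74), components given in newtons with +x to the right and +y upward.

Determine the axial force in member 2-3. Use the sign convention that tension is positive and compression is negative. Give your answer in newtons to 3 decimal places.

-240.013

N=6 nodes, M=9 members, R=3 reactions → 2N=12, M+R=12
member 0 (0-1): L=4.2155, (cx,cy)=(0.3743,0.9273)
member 1 (0-2): L=3.1350, (cx,cy)=(1.0000,0.0000)
member 2 (1-2): L=4.2077, (cx,cy)=(0.3700,-0.9290)
member 3 (1-3): L=3.1217, (cx,cy)=(0.9998,-0.0208)
member 4 (2-3): L=4.1500, (cx,cy)=(0.3769,0.9263)
member 5 (2-4): L=3.2520, (cx,cy)=(1.0000,0.0000)
member 6 (3-4): L=4.1983, (cx,cy)=(0.4021,-0.9156)
member 7 (3-5): L=3.2322, (cx,cy)=(0.9903,0.1386)
member 8 (4-5): L=4.5509, (cx,cy)=(0.3325,0.9431)
solve A·x = −loads:
  F[0-1] = -1745.8851 N (compression)
  F[0-2] = -520.9165 N (compression)
  F[1-2] = +465.0679 N (tension)
  F[1-3] = +189.8549 N (tension)
  F[2-3] = -240.0127 N (compression)
  F[2-4] = -99.3606 N (compression)
  F[3-4] = +247.1238 N (tension)
  F[3-5] = -0.0000 N (compression)
  F[4-5] = -0.0000 N (compression)
  Rx@0 = +1174.4600 N
  Ry@0 = +1618.9490 N
  Ry@4 = -226.2690 N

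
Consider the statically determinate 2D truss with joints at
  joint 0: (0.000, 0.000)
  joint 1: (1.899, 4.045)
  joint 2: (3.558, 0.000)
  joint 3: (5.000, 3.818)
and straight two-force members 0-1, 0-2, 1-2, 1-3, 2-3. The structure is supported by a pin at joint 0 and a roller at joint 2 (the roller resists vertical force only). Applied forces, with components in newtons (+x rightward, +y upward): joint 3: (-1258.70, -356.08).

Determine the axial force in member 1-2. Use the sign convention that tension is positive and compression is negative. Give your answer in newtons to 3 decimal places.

1390.441

N=4 nodes, M=5 members, R=3 reactions → 2N=8, M+R=8
member 0 (0-1): L=4.4686, (cx,cy)=(0.4250,0.9052)
member 1 (0-2): L=3.5580, (cx,cy)=(1.0000,0.0000)
member 2 (1-2): L=4.3720, (cx,cy)=(0.3795,-0.9252)
member 3 (1-3): L=3.1093, (cx,cy)=(0.9973,-0.0730)
member 4 (2-3): L=4.0812, (cx,cy)=(0.3533,0.9355)
solve A·x = −loads:
  F[0-1] = -1332.6933 N (compression)
  F[0-2] = -692.3493 N (compression)
  F[1-2] = +1390.4408 N (tension)
  F[1-3] = -1096.8959 N (compression)
  F[2-3] = -466.2325 N (compression)
  Rx@0 = +1258.7000 N
  Ry@0 = +1206.3657 N
  Ry@2 = -850.2857 N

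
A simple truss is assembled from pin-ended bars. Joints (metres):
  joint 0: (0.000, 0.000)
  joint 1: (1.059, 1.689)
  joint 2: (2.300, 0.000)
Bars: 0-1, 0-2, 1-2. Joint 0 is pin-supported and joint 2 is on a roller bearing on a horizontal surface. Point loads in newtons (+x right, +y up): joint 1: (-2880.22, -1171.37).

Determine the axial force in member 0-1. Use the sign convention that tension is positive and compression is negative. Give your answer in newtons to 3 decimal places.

-3242.440

N=3 nodes, M=3 members, R=3 reactions → 2N=6, M+R=6
member 0 (0-1): L=1.9935, (cx,cy)=(0.5312,0.8472)
member 1 (0-2): L=2.3000, (cx,cy)=(1.0000,0.0000)
member 2 (1-2): L=2.0959, (cx,cy)=(0.5921,-0.8059)
solve A·x = −loads:
  F[0-1] = -3242.4402 N (compression)
  F[0-2] = -1157.7845 N (compression)
  F[1-2] = +1955.3602 N (tension)
  Rx@0 = +2880.2200 N
  Ry@0 = +2747.1138 N
  Ry@2 = -1575.7438 N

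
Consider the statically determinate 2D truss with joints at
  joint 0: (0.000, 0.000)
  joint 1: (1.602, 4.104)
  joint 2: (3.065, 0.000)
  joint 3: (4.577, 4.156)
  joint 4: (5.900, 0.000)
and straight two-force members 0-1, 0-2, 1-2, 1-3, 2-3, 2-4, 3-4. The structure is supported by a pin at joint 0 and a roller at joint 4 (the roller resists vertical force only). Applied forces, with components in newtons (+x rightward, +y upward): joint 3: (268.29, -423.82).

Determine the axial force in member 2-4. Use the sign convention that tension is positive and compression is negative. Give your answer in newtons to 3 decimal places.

N=5 nodes, M=7 members, R=3 reactions → 2N=10, M+R=10
member 0 (0-1): L=4.4056, (cx,cy)=(0.3636,0.9315)
member 1 (0-2): L=3.0650, (cx,cy)=(1.0000,0.0000)
member 2 (1-2): L=4.3570, (cx,cy)=(0.3358,-0.9419)
member 3 (1-3): L=2.9755, (cx,cy)=(0.9998,0.0175)
member 4 (2-3): L=4.4225, (cx,cy)=(0.3419,0.9397)
member 5 (2-4): L=2.8350, (cx,cy)=(1.0000,0.0000)
member 6 (3-4): L=4.3615, (cx,cy)=(0.3033,-0.9529)
solve A·x = −loads:
  F[0-1] = +100.8531 N (tension)
  F[0-2] = +231.6169 N (tension)
  F[1-2] = -98.4461 N (compression)
  F[1-3] = +69.7404 N (tension)
  F[2-3] = +98.6764 N (tension)
  F[2-4] = +164.8240 N (tension)
  F[3-4] = -543.3707 N (compression)
  Rx@0 = -268.2900 N
  Ry@0 = -93.9490 N
  Ry@4 = +517.7690 N

164.824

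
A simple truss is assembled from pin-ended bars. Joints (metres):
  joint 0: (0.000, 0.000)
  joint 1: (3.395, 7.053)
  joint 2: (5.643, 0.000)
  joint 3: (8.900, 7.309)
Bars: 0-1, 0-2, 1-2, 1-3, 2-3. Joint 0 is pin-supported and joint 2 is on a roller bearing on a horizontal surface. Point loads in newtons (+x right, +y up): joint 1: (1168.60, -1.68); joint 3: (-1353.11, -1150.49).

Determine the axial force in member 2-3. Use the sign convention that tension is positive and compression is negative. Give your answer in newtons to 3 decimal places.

-1215.856

N=4 nodes, M=5 members, R=3 reactions → 2N=8, M+R=8
member 0 (0-1): L=7.8276, (cx,cy)=(0.4337,0.9010)
member 1 (0-2): L=5.6430, (cx,cy)=(1.0000,0.0000)
member 2 (1-2): L=7.4026, (cx,cy)=(0.3037,-0.9528)
member 3 (1-3): L=5.5109, (cx,cy)=(0.9989,0.0465)
member 4 (2-3): L=8.0018, (cx,cy)=(0.4070,0.9134)
solve A·x = −loads:
  F[0-1] = +412.1510 N (tension)
  F[0-2] = -363.2695 N (compression)
  F[1-2] = -433.4255 N (compression)
  F[1-3] = -859.1463 N (compression)
  F[2-3] = -1215.8558 N (compression)
  Rx@0 = +184.5100 N
  Ry@0 = -371.3670 N
  Ry@2 = +1523.5370 N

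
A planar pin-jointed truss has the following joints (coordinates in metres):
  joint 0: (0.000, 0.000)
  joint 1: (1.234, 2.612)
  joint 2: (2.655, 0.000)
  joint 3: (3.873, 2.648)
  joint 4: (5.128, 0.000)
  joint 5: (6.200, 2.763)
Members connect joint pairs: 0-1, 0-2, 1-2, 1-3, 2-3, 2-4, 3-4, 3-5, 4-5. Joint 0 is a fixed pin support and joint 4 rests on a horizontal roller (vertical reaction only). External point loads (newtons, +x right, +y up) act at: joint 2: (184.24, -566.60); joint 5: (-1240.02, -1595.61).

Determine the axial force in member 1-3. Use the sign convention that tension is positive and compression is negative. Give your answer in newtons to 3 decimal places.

-613.328

N=6 nodes, M=9 members, R=3 reactions → 2N=12, M+R=12
member 0 (0-1): L=2.8888, (cx,cy)=(0.4272,0.9042)
member 1 (0-2): L=2.6550, (cx,cy)=(1.0000,0.0000)
member 2 (1-2): L=2.9735, (cx,cy)=(0.4779,-0.8784)
member 3 (1-3): L=2.6392, (cx,cy)=(0.9999,0.0136)
member 4 (2-3): L=2.9147, (cx,cy)=(0.4179,0.9085)
member 5 (2-4): L=2.4730, (cx,cy)=(1.0000,0.0000)
member 6 (3-4): L=2.9303, (cx,cy)=(0.4283,-0.9036)
member 7 (3-5): L=2.3298, (cx,cy)=(0.9988,0.0494)
member 8 (4-5): L=2.9637, (cx,cy)=(0.3617,0.9323)
solve A·x = −loads:
  F[0-1] = -672.2337 N (compression)
  F[0-2] = -768.6263 N (compression)
  F[1-2] = +682.4175 N (tension)
  F[1-3] = -613.3284 N (compression)
  F[2-3] = -36.1591 N (compression)
  F[2-4] = -611.6384 N (compression)
  F[3-4] = +10.9882 N (tension)
  F[3-5] = -633.8603 N (compression)
  F[4-5] = -1677.9371 N (compression)
  Rx@0 = +1055.7800 N
  Ry@0 = +607.8165 N
  Ry@4 = +1554.3935 N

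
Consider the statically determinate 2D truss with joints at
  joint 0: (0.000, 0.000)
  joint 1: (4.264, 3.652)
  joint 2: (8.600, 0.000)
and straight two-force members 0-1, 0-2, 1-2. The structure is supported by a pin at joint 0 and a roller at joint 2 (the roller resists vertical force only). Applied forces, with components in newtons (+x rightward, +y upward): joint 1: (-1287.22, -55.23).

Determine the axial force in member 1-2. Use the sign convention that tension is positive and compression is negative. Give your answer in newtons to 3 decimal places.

806.015

N=3 nodes, M=3 members, R=3 reactions → 2N=6, M+R=6
member 0 (0-1): L=5.6142, (cx,cy)=(0.7595,0.6505)
member 1 (0-2): L=8.6000, (cx,cy)=(1.0000,0.0000)
member 2 (1-2): L=5.6690, (cx,cy)=(0.7649,-0.6442)
solve A·x = −loads:
  F[0-1] = -883.1168 N (compression)
  F[0-2] = -616.4857 N (compression)
  F[1-2] = +806.0151 N (tension)
  Rx@0 = +1287.2200 N
  Ry@0 = +574.4657 N
  Ry@2 = -519.2357 N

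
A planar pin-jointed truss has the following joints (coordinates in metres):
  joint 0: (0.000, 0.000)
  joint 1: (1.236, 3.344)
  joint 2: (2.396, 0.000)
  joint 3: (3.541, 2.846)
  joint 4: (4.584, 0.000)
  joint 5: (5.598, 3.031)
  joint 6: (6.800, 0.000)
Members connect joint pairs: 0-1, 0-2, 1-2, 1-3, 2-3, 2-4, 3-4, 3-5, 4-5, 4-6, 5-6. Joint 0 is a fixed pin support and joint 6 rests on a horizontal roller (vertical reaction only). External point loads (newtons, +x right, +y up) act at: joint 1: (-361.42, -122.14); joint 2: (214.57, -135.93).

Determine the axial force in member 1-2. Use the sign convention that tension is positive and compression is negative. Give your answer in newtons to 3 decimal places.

N=7 nodes, M=11 members, R=3 reactions → 2N=14, M+R=14
member 0 (0-1): L=3.5651, (cx,cy)=(0.3467,0.9380)
member 1 (0-2): L=2.3960, (cx,cy)=(1.0000,0.0000)
member 2 (1-2): L=3.5395, (cx,cy)=(0.3277,-0.9448)
member 3 (1-3): L=2.3582, (cx,cy)=(0.9774,-0.2112)
member 4 (2-3): L=3.0677, (cx,cy)=(0.3732,0.9277)
member 5 (2-4): L=2.1880, (cx,cy)=(1.0000,0.0000)
member 6 (3-4): L=3.0311, (cx,cy)=(0.3441,-0.9389)
member 7 (3-5): L=2.0653, (cx,cy)=(0.9960,0.0896)
member 8 (4-5): L=3.1961, (cx,cy)=(0.3173,0.9483)
member 9 (4-6): L=2.2160, (cx,cy)=(1.0000,0.0000)
member 10 (5-6): L=3.2606, (cx,cy)=(0.3686,-0.9296)
solve A·x = −loads:
  F[0-1] = -389.8890 N (compression)
  F[0-2] = -11.6782 N (compression)
  F[1-2] = +222.7622 N (tension)
  F[1-3] = +156.7778 N (tension)
  F[2-3] = -80.3348 N (compression)
  F[2-4] = -123.2574 N (compression)
  F[3-4] = +122.4098 N (tension)
  F[3-5] = +81.4638 N (tension)
  F[4-5] = -121.1958 N (compression)
  F[4-6] = -42.6857 N (compression)
  F[5-6] = +115.7925 N (tension)
  Rx@0 = +146.8500 N
  Ry@0 = +365.7075 N
  Ry@6 = -107.6375 N

222.762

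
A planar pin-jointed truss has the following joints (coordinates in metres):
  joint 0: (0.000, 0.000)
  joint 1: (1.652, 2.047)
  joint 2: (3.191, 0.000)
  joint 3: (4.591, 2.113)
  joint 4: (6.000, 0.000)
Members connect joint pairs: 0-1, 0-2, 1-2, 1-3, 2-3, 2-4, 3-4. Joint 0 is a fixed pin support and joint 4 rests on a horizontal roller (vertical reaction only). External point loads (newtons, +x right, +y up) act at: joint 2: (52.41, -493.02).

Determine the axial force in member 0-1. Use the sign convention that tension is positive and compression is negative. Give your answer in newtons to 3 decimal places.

N=5 nodes, M=7 members, R=3 reactions → 2N=10, M+R=10
member 0 (0-1): L=2.6305, (cx,cy)=(0.6280,0.7782)
member 1 (0-2): L=3.1910, (cx,cy)=(1.0000,0.0000)
member 2 (1-2): L=2.5610, (cx,cy)=(0.6009,-0.7993)
member 3 (1-3): L=2.9397, (cx,cy)=(0.9997,0.0225)
member 4 (2-3): L=2.5347, (cx,cy)=(0.5523,0.8336)
member 5 (2-4): L=2.8090, (cx,cy)=(1.0000,0.0000)
member 6 (3-4): L=2.5397, (cx,cy)=(0.5548,-0.8320)
solve A·x = −loads:
  F[0-1] = -296.6051 N (compression)
  F[0-2] = +238.6861 N (tension)
  F[1-2] = +278.8321 N (tension)
  F[1-3] = -353.9258 N (compression)
  F[2-3] = +324.0671 N (tension)
  F[2-4] = +174.8443 N (tension)
  F[3-4] = -315.1535 N (compression)
  Rx@0 = -52.4100 N
  Ry@0 = +230.8155 N
  Ry@4 = +262.2045 N

-296.605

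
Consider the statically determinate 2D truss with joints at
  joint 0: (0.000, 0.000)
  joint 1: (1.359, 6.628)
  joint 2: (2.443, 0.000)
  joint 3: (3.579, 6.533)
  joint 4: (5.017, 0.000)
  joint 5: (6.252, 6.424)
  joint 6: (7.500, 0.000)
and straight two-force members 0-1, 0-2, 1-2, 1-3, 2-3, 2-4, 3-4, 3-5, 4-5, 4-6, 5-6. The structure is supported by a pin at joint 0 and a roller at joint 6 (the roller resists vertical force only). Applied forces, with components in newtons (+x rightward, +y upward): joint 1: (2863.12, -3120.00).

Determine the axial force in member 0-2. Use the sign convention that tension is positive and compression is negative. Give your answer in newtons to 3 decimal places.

N=7 nodes, M=11 members, R=3 reactions → 2N=14, M+R=14
member 0 (0-1): L=6.7659, (cx,cy)=(0.2009,0.9796)
member 1 (0-2): L=2.4430, (cx,cy)=(1.0000,0.0000)
member 2 (1-2): L=6.7161, (cx,cy)=(0.1614,-0.9869)
member 3 (1-3): L=2.2220, (cx,cy)=(0.9991,-0.0428)
member 4 (2-3): L=6.6310, (cx,cy)=(0.1713,0.9852)
member 5 (2-4): L=2.5740, (cx,cy)=(1.0000,0.0000)
member 6 (3-4): L=6.6894, (cx,cy)=(0.2150,-0.9766)
member 7 (3-5): L=2.6752, (cx,cy)=(0.9992,-0.0407)
member 8 (4-5): L=6.5416, (cx,cy)=(0.1888,0.9820)
member 9 (4-6): L=2.4830, (cx,cy)=(1.0000,0.0000)
member 10 (5-6): L=6.5441, (cx,cy)=(0.1907,-0.9816)
solve A·x = −loads:
  F[0-1] = -24.9295 N (compression)
  F[0-2] = +2868.1273 N (tension)
  F[1-2] = -3033.5711 N (compression)
  F[1-3] = -2380.6730 N (compression)
  F[2-3] = +3038.7200 N (tension)
  F[2-4] = +1857.9158 N (tension)
  F[3-4] = -3120.1113 N (compression)
  F[3-5] = -1188.1805 N (compression)
  F[4-5] = +3102.9666 N (tension)
  F[4-6] = +601.3826 N (tension)
  F[5-6] = -3153.4533 N (compression)
  Rx@0 = -2863.1200 N
  Ry@0 = +24.4214 N
  Ry@6 = +3095.5786 N

2868.127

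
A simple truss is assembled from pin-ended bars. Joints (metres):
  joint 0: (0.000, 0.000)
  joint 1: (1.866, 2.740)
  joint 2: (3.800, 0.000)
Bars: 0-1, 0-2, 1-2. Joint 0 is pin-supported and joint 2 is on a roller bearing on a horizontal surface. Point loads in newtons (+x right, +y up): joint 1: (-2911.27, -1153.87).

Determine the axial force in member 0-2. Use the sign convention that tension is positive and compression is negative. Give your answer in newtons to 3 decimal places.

N=3 nodes, M=3 members, R=3 reactions → 2N=6, M+R=6
member 0 (0-1): L=3.3150, (cx,cy)=(0.5629,0.8265)
member 1 (0-2): L=3.8000, (cx,cy)=(1.0000,0.0000)
member 2 (1-2): L=3.3538, (cx,cy)=(0.5767,-0.8170)
solve A·x = −loads:
  F[0-1] = -3250.2467 N (compression)
  F[0-2] = -1081.7469 N (compression)
  F[1-2] = +1875.8841 N (tension)
  Rx@0 = +2911.2700 N
  Ry@0 = +2686.4380 N
  Ry@2 = -1532.5680 N

-1081.747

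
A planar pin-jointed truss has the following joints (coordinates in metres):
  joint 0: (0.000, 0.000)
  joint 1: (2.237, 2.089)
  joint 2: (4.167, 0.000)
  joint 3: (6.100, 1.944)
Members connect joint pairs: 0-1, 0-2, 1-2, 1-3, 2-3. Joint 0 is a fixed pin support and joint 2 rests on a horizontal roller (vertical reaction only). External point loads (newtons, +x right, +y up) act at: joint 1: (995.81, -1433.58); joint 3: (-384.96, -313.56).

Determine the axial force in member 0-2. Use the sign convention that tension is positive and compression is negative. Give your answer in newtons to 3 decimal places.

N=4 nodes, M=5 members, R=3 reactions → 2N=8, M+R=8
member 0 (0-1): L=3.0607, (cx,cy)=(0.7309,0.6825)
member 1 (0-2): L=4.1670, (cx,cy)=(1.0000,0.0000)
member 2 (1-2): L=2.8441, (cx,cy)=(0.6786,-0.7345)
member 3 (1-3): L=3.8657, (cx,cy)=(0.9993,-0.0375)
member 4 (2-3): L=2.7415, (cx,cy)=(0.7051,0.7091)
solve A·x = −loads:
  F[0-1] = -291.4206 N (compression)
  F[0-2] = +823.8407 N (tension)
  F[1-2] = -1677.3608 N (compression)
  F[1-3] = -70.5911 N (compression)
  F[2-3] = -445.9220 N (compression)
  Rx@0 = -610.8500 N
  Ry@0 = +198.8992 N
  Ry@2 = +1548.2408 N

823.841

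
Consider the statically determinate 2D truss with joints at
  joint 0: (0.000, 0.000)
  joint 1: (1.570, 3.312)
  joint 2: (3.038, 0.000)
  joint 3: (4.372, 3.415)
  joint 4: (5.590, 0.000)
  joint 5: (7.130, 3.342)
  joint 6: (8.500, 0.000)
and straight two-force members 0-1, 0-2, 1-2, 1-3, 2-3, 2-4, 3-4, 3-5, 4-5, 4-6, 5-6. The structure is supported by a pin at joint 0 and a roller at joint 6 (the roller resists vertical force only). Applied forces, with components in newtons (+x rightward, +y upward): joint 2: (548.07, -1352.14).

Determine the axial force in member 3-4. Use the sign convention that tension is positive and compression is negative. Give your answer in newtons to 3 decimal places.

-501.406

N=7 nodes, M=11 members, R=3 reactions → 2N=14, M+R=14
member 0 (0-1): L=3.6653, (cx,cy)=(0.4283,0.9036)
member 1 (0-2): L=3.0380, (cx,cy)=(1.0000,0.0000)
member 2 (1-2): L=3.6228, (cx,cy)=(0.4052,-0.9142)
member 3 (1-3): L=2.8039, (cx,cy)=(0.9993,0.0367)
member 4 (2-3): L=3.6663, (cx,cy)=(0.3639,0.9315)
member 5 (2-4): L=2.5520, (cx,cy)=(1.0000,0.0000)
member 6 (3-4): L=3.6257, (cx,cy)=(0.3359,-0.9419)
member 7 (3-5): L=2.7590, (cx,cy)=(0.9996,-0.0265)
member 8 (4-5): L=3.6798, (cx,cy)=(0.4185,0.9082)
member 9 (4-6): L=2.9100, (cx,cy)=(1.0000,0.0000)
member 10 (5-6): L=3.6119, (cx,cy)=(0.3793,-0.9253)
solve A·x = −loads:
  F[0-1] = -961.5474 N (compression)
  F[0-2] = +959.9434 N (tension)
  F[1-2] = +918.8612 N (tension)
  F[1-3] = -784.7406 N (compression)
  F[2-3] = +549.7822 N (tension)
  F[2-4] = +584.1703 N (tension)
  F[3-4] = -501.4060 N (compression)
  F[3-5] = -415.8763 N (compression)
  F[4-5] = +519.9954 N (tension)
  F[4-6] = +198.1092 N (tension)
  F[5-6] = -522.3005 N (compression)
  Rx@0 = -548.0700 N
  Ry@0 = +868.8693 N
  Ry@6 = +483.2707 N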